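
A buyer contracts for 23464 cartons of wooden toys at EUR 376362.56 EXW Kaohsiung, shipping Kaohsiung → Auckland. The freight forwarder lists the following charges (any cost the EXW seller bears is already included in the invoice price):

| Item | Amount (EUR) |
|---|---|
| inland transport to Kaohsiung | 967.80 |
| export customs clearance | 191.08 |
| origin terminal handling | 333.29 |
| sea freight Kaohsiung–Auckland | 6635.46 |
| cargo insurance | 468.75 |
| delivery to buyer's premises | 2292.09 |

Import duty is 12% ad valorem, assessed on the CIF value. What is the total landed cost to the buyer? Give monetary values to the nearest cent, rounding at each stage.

EXW: the seller makes goods available at their premises; the buyer bears all onward costs.
CIF value = EXW price + inland to port + export clearance + origin terminal + freight + insurance = 376362.56 + 967.80 + 191.08 + 333.29 + 6635.46 + 468.75 = 384958.94
Import duty = 384958.94 × 12% = 46195.07
Buyer bears: inland to port 967.80 + export clearance 191.08 + origin terminal 333.29 + freight 6635.46 + insurance 468.75 + delivery 2292.09 + duty 46195.07 = 57083.54
Landed cost = invoice 376362.56 + 57083.54 = 433446.10

Total landed cost: EUR 433446.10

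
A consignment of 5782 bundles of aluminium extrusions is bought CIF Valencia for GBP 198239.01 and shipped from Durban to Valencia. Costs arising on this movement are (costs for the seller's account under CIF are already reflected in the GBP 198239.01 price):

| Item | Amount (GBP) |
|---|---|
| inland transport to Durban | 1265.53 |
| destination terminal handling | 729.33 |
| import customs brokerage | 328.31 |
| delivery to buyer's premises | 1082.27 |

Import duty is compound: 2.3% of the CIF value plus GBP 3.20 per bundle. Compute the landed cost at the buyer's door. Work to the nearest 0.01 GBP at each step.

CIF: the seller pays costs through ocean freight and marine insurance to the destination port.
Already in the invoice (seller's account under CIF): inland to port — exclude.
The CIF price already equals the CIF value: 198239.01
Ad valorem component: 198239.01 × 2.3% = 4559.50
Specific component: 5782 × 3.20 = 18502.40
Import duty = 4559.50 + 18502.40 = 23061.90
Buyer bears: destination terminal 729.33 + brokerage 328.31 + delivery 1082.27 + duty 23061.90 = 25201.81
Landed cost = invoice 198239.01 + 25201.81 = 223440.82

Total landed cost: GBP 223440.82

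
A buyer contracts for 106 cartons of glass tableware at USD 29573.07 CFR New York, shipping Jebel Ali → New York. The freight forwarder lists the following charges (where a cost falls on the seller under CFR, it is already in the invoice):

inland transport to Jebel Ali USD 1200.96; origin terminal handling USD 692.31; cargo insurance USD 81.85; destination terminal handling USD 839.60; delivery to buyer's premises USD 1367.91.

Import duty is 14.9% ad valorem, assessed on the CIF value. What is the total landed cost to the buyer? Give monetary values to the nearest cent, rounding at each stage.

CFR: the seller pays costs through ocean freight to the destination port, but not insurance.
Already in the invoice (seller's account under CFR): inland to port, origin terminal — exclude.
CIF value = CFR price + insurance = 29573.07 + 81.85 = 29654.92
Import duty = 29654.92 × 14.9% = 4418.58
Buyer bears: insurance 81.85 + destination terminal 839.60 + delivery 1367.91 + duty 4418.58 = 6707.94
Landed cost = invoice 29573.07 + 6707.94 = 36281.01

Total landed cost: USD 36281.01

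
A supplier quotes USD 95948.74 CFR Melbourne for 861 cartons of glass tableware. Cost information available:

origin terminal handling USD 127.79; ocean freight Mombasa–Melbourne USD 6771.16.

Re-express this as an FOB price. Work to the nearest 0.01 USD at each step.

Not relevant to the conversion: origin terminal — on the seller under both CFR and FOB; already in the CFR price and stays in the FOB price.
From CFR to FOB, the seller no longer bears: freight.
FOB price = 95948.74 − 6771.16 = 89177.58

FOB price: USD 89177.58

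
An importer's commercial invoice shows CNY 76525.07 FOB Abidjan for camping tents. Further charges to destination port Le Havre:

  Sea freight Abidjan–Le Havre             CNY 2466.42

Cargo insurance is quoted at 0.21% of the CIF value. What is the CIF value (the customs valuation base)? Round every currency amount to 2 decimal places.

CIF value: CNY 79157.72

Let C be the CIF value. C = FOB price + freight + 0.21% × C
C − 0.21% × C = 76525.07 + 2466.42
0.9979 × C = 78991.49
C = 78991.49 / 0.9979 = 79157.72
Insurance premium = 0.21% × 79157.72 = 166.23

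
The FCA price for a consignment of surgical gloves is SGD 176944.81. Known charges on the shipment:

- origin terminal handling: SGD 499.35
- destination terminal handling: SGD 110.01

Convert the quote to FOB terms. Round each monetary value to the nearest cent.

Not relevant to the conversion: destination terminal — on the buyer under both terms; not part of either seller's price.
From FCA to FOB, the seller additionally bears: origin terminal.
FOB price = 176944.81 + 499.35 = 177444.16

FOB price: SGD 177444.16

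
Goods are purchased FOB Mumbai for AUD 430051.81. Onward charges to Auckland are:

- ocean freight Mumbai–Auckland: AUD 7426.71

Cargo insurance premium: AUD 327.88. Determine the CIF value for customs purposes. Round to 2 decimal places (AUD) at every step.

CIF = FOB price + freight + insurance
CIF = 430051.81 + 7426.71 + 327.88 = 437806.40

CIF value: AUD 437806.40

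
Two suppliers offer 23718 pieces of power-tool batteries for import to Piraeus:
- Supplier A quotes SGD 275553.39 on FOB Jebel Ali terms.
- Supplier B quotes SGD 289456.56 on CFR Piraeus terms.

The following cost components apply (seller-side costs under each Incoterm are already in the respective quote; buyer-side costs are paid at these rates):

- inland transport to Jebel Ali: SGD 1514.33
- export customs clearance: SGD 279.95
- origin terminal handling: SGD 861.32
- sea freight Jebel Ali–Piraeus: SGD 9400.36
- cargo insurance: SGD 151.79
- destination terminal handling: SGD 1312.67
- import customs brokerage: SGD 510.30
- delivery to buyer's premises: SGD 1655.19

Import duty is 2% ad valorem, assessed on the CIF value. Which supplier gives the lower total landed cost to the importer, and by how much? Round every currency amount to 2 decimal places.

Supplier A (FOB):
CIF value = FOB price + freight + insurance = 275553.39 + 9400.36 + 151.79 = 285105.54
Import duty = 285105.54 × 2% = 5702.11
Buyer bears (A): 9400.36 + 151.79 + 1312.67 + 510.30 + 1655.19 = 13030.31
Landed cost (A) = invoice 275553.39 + 13030.31 + duty 5702.11 = 294285.81
Supplier B (CFR):
CIF value = CFR price + insurance = 289456.56 + 151.79 = 289608.35
Import duty = 289608.35 × 2% = 5792.17
Buyer bears (B): 151.79 + 1312.67 + 510.30 + 1655.19 = 3629.95
Landed cost (B) = invoice 289456.56 + 3629.95 + duty 5792.17 = 298878.68
Difference = |294285.81 − 298878.68| = 4592.87

Supplier A is cheaper by SGD 4592.87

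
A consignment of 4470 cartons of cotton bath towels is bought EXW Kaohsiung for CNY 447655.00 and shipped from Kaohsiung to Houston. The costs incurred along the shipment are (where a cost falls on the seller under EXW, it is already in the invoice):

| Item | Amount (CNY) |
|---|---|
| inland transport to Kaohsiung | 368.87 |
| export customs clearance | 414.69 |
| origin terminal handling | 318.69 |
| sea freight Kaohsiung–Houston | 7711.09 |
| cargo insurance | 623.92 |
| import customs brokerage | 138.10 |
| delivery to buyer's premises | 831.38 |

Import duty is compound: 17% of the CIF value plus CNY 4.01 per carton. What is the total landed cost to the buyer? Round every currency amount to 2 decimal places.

Total landed cost: CNY 553692.12

EXW: the seller makes goods available at their premises; the buyer bears all onward costs.
CIF value = EXW price + inland to port + export clearance + origin terminal + freight + insurance = 447655.00 + 368.87 + 414.69 + 318.69 + 7711.09 + 623.92 = 457092.26
Ad valorem component: 457092.26 × 17% = 77705.68
Specific component: 4470 × 4.01 = 17924.70
Import duty = 77705.68 + 17924.70 = 95630.38
Buyer bears: inland to port 368.87 + export clearance 414.69 + origin terminal 318.69 + freight 7711.09 + insurance 623.92 + brokerage 138.10 + delivery 831.38 + duty 95630.38 = 106037.12
Landed cost = invoice 447655.00 + 106037.12 = 553692.12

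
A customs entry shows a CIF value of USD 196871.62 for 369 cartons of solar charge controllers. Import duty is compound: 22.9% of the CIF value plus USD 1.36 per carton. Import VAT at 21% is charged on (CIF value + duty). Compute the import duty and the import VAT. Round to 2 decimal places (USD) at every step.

Import duty: USD 45585.44; import VAT: USD 50915.98

Ad valorem component: 196871.62 × 22.9% = 45083.60
Specific component: 369 × 1.36 = 501.84
Import duty = 45083.60 + 501.84 = 45585.44
VAT base = CIF + duty = 196871.62 + 45585.44 = 242457.06
Import VAT = 242457.06 × 21% = 50915.98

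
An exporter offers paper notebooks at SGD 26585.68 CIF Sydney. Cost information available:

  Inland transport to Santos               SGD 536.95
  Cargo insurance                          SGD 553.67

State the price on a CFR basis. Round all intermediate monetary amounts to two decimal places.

CFR price: SGD 26032.01

Not relevant to the conversion: inland to port — on the seller under both CIF and CFR; already in the CIF price and stays in the CFR price.
From CIF to CFR, the seller no longer bears: insurance.
CFR price = 26585.68 − 553.67 = 26032.01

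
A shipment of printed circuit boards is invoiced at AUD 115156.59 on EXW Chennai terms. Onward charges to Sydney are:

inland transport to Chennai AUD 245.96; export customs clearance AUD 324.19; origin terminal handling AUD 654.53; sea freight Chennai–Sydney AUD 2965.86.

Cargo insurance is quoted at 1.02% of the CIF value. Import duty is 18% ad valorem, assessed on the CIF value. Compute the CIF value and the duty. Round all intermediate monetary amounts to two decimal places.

CIF value: AUD 120577.02; import duty: AUD 21703.86

Let C be the CIF value. C = EXW price + pre-shipment costs + freight + 1.02% × C
C − 1.02% × C = 115156.59 + 245.96 + 324.19 + 654.53 + 2965.86
0.9898 × C = 119347.13
C = 119347.13 / 0.9898 = 120577.02
Insurance premium = 1.02% × 120577.02 = 1229.89
Import duty = 120577.02 × 18% = 21703.86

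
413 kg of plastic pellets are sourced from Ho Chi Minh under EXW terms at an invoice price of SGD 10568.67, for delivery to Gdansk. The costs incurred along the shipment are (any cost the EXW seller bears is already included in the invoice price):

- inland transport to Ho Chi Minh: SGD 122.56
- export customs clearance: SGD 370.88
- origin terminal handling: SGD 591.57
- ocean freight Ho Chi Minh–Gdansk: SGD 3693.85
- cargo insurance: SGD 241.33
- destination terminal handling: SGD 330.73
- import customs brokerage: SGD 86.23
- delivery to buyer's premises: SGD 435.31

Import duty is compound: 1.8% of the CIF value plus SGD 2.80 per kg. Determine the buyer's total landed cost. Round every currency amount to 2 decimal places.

EXW: the seller makes goods available at their premises; the buyer bears all onward costs.
CIF value = EXW price + inland to port + export clearance + origin terminal + freight + insurance = 10568.67 + 122.56 + 370.88 + 591.57 + 3693.85 + 241.33 = 15588.86
Ad valorem component: 15588.86 × 1.8% = 280.60
Specific component: 413 × 2.80 = 1156.40
Import duty = 280.60 + 1156.40 = 1437.00
Buyer bears: inland to port 122.56 + export clearance 370.88 + origin terminal 591.57 + freight 3693.85 + insurance 241.33 + destination terminal 330.73 + brokerage 86.23 + delivery 435.31 + duty 1437.00 = 7309.46
Landed cost = invoice 10568.67 + 7309.46 = 17878.13

Total landed cost: SGD 17878.13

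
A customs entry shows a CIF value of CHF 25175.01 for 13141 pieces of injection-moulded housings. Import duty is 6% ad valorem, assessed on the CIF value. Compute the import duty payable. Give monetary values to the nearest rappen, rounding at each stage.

Import duty = 25175.01 × 6% = 1510.50

Import duty: CHF 1510.50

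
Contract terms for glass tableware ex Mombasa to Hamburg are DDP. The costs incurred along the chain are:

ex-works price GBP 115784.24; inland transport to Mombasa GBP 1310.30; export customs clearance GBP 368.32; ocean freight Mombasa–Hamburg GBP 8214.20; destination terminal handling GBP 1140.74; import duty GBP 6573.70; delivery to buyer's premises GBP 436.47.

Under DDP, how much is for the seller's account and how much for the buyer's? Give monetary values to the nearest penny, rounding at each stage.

Seller: GBP 133827.97; buyer: GBP 0.00

DDP: the seller bears all costs including import duty.
Seller's account: goods 115784.24 + inland to port 1310.30 + export clearance 368.32 + freight 8214.20 + destination terminal 1140.74 + duty 6573.70 + delivery 436.47 = 133827.97
Buyer's account: 0.00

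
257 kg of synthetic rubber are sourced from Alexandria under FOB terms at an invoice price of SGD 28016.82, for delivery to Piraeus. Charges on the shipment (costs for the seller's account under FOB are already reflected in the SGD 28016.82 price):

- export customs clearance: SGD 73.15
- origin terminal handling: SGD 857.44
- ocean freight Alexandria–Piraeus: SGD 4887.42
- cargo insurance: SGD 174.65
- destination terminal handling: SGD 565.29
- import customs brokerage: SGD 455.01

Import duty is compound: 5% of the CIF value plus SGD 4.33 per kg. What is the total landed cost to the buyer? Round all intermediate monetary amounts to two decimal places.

FOB: the seller bears costs until goods are on board at the origin port; the buyer bears freight, insurance and all costs thereafter.
Already in the invoice (seller's account under FOB): export clearance, origin terminal — exclude.
CIF value = FOB price + freight + insurance = 28016.82 + 4887.42 + 174.65 = 33078.89
Ad valorem component: 33078.89 × 5% = 1653.94
Specific component: 257 × 4.33 = 1112.81
Import duty = 1653.94 + 1112.81 = 2766.75
Buyer bears: freight 4887.42 + insurance 174.65 + destination terminal 565.29 + brokerage 455.01 + duty 2766.75 = 8849.12
Landed cost = invoice 28016.82 + 8849.12 = 36865.94

Total landed cost: SGD 36865.94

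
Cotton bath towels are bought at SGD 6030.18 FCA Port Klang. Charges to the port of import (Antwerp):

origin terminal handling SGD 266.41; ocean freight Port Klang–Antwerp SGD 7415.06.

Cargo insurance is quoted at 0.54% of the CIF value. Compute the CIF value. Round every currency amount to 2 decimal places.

Let C be the CIF value. C = FCA price + pre-shipment costs + freight + 0.54% × C
C − 0.54% × C = 6030.18 + 266.41 + 7415.06
0.9946 × C = 13711.65
C = 13711.65 / 0.9946 = 13786.09
Insurance premium = 0.54% × 13786.09 = 74.44

CIF value: SGD 13786.09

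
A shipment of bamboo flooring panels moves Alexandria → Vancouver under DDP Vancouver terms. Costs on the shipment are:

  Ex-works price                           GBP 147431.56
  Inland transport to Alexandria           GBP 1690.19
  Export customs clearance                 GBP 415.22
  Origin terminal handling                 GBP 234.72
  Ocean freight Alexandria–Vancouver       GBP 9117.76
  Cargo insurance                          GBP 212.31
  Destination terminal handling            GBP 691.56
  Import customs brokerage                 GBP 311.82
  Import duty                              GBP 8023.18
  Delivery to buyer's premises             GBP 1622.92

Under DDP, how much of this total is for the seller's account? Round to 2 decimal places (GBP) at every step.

Seller's account: GBP 169751.24

DDP: the seller bears all costs including import duty.
Seller's account: goods 147431.56 + inland to port 1690.19 + export clearance 415.22 + origin terminal 234.72 + freight 9117.76 + insurance 212.31 + destination terminal 691.56 + brokerage 311.82 + duty 8023.18 + delivery 1622.92 = 169751.24
Buyer's account: 0.00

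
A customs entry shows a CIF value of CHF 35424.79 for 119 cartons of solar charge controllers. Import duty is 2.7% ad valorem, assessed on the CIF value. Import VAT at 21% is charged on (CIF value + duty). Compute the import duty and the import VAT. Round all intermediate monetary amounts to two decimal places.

Import duty = 35424.79 × 2.7% = 956.47
VAT base = CIF + duty = 35424.79 + 956.47 = 36381.26
Import VAT = 36381.26 × 21% = 7640.06

Import duty: CHF 956.47; import VAT: CHF 7640.06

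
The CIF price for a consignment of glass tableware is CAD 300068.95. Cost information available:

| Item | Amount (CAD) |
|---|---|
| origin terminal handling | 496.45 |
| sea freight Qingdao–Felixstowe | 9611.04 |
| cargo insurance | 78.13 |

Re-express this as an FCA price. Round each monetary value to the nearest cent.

From CIF to FCA, the seller no longer bears: origin terminal, freight, insurance.
FCA price = 300068.95 − 496.45 − 9611.04 − 78.13 = 289883.33

FCA price: CAD 289883.33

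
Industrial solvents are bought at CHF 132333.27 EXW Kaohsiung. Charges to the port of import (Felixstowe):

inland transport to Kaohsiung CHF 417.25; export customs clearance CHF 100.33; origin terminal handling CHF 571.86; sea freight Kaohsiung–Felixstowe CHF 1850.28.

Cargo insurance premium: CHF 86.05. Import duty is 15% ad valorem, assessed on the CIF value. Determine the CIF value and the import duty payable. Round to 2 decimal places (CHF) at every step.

CIF value: CHF 135359.04; import duty: CHF 20303.86

CIF = EXW price + pre-shipment costs + freight + insurance
CIF = 132333.27 + 417.25 + 100.33 + 571.86 + 1850.28 + 86.05 = 135359.04
Import duty = 135359.04 × 15% = 20303.86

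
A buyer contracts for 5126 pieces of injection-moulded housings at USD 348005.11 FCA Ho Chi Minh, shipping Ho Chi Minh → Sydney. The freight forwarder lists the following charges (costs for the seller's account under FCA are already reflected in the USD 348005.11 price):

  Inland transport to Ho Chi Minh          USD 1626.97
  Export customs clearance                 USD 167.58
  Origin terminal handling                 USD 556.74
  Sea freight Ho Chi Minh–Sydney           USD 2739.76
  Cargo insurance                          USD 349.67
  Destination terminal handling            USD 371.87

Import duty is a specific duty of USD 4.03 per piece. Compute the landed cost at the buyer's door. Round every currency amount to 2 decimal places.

Total landed cost: USD 372680.93

FCA: the seller delivers export-cleared goods to the carrier; the buyer bears costs from that point.
Already in the invoice (seller's account under FCA): inland to port, export clearance — exclude.
CIF value = FCA price + origin terminal + freight + insurance = 348005.11 + 556.74 + 2739.76 + 349.67 = 351651.28
Import duty = 5126 × 4.03 = 20657.78
Buyer bears: origin terminal 556.74 + freight 2739.76 + insurance 349.67 + destination terminal 371.87 + duty 20657.78 = 24675.82
Landed cost = invoice 348005.11 + 24675.82 = 372680.93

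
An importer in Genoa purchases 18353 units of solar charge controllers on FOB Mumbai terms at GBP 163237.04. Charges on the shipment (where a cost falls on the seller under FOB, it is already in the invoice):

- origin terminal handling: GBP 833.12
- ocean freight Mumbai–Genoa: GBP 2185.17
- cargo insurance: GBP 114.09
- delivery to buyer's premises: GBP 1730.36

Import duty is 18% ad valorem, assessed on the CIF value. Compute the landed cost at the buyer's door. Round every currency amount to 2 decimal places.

Total landed cost: GBP 197063.19

FOB: the seller bears costs until goods are on board at the origin port; the buyer bears freight, insurance and all costs thereafter.
Already in the invoice (seller's account under FOB): origin terminal — exclude.
CIF value = FOB price + freight + insurance = 163237.04 + 2185.17 + 114.09 = 165536.30
Import duty = 165536.30 × 18% = 29796.53
Buyer bears: freight 2185.17 + insurance 114.09 + delivery 1730.36 + duty 29796.53 = 33826.15
Landed cost = invoice 163237.04 + 33826.15 = 197063.19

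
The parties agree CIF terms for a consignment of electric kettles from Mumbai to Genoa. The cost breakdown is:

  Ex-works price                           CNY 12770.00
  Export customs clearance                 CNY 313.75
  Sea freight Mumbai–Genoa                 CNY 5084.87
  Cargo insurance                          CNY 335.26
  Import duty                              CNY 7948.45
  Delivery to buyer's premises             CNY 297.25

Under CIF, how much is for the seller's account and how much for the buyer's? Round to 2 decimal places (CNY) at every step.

CIF: the seller pays costs through ocean freight and marine insurance to the destination port.
Seller's account: goods 12770.00 + export clearance 313.75 + freight 5084.87 + insurance 335.26 = 18503.88
Buyer's account: duty 7948.45 + delivery 297.25 = 8245.70

Seller: CNY 18503.88; buyer: CNY 8245.70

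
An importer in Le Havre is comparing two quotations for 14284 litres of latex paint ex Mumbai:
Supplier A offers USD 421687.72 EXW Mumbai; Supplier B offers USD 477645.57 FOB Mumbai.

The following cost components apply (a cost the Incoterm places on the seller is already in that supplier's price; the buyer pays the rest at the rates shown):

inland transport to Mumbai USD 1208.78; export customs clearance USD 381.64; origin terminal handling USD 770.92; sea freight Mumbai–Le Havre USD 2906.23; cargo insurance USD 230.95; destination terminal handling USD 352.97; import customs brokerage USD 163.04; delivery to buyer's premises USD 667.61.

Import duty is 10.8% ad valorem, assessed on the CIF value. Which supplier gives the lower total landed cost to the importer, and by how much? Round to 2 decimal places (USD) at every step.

Supplier A is cheaper by USD 59384.94

Supplier A (EXW):
CIF value = EXW price + inland to port + export clearance + origin terminal + freight + insurance = 421687.72 + 1208.78 + 381.64 + 770.92 + 2906.23 + 230.95 = 427186.24
Import duty = 427186.24 × 10.8% = 46136.11
Buyer bears (A): 1208.78 + 381.64 + 770.92 + 2906.23 + 230.95 + 352.97 + 163.04 + 667.61 = 6682.14
Landed cost (A) = invoice 421687.72 + 6682.14 + duty 46136.11 = 474505.97
Supplier B (FOB):
CIF value = FOB price + freight + insurance = 477645.57 + 2906.23 + 230.95 = 480782.75
Import duty = 480782.75 × 10.8% = 51924.54
Buyer bears (B): 2906.23 + 230.95 + 352.97 + 163.04 + 667.61 = 4320.80
Landed cost (B) = invoice 477645.57 + 4320.80 + duty 51924.54 = 533890.91
Difference = |474505.97 − 533890.91| = 59384.94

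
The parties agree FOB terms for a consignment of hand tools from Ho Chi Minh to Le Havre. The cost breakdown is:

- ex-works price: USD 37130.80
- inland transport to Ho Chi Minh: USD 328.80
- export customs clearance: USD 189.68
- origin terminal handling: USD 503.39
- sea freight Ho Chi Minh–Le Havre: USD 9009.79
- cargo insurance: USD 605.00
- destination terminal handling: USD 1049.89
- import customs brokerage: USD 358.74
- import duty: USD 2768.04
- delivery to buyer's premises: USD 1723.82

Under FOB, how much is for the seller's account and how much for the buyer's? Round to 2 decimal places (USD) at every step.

Seller: USD 38152.67; buyer: USD 15515.28

FOB: the seller bears costs until goods are on board at the origin port; the buyer bears freight, insurance and all costs thereafter.
Seller's account: goods 37130.80 + inland to port 328.80 + export clearance 189.68 + origin terminal 503.39 = 38152.67
Buyer's account: freight 9009.79 + insurance 605.00 + destination terminal 1049.89 + brokerage 358.74 + duty 2768.04 + delivery 1723.82 = 15515.28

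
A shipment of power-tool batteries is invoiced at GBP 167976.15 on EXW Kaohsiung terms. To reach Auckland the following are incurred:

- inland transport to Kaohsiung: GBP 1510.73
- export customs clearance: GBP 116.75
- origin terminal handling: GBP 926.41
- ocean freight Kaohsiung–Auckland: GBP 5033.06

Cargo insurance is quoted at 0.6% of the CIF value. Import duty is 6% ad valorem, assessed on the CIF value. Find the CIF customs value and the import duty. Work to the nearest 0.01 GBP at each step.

Let C be the CIF value. C = EXW price + pre-shipment costs + freight + 0.6% × C
C − 0.6% × C = 167976.15 + 1510.73 + 116.75 + 926.41 + 5033.06
0.994 × C = 175563.10
C = 175563.10 / 0.994 = 176622.84
Insurance premium = 0.6% × 176622.84 = 1059.74
Import duty = 176622.84 × 6% = 10597.37

CIF value: GBP 176622.84; import duty: GBP 10597.37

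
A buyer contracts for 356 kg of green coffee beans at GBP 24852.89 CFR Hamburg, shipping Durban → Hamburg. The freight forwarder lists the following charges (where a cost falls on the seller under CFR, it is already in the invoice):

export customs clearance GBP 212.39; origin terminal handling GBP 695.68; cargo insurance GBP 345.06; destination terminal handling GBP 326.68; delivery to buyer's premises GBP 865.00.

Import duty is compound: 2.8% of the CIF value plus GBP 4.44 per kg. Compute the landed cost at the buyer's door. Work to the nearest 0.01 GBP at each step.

CFR: the seller pays costs through ocean freight to the destination port, but not insurance.
Already in the invoice (seller's account under CFR): export clearance, origin terminal — exclude.
CIF value = CFR price + insurance = 24852.89 + 345.06 = 25197.95
Ad valorem component: 25197.95 × 2.8% = 705.54
Specific component: 356 × 4.44 = 1580.64
Import duty = 705.54 + 1580.64 = 2286.18
Buyer bears: insurance 345.06 + destination terminal 326.68 + delivery 865.00 + duty 2286.18 = 3822.92
Landed cost = invoice 24852.89 + 3822.92 = 28675.81

Total landed cost: GBP 28675.81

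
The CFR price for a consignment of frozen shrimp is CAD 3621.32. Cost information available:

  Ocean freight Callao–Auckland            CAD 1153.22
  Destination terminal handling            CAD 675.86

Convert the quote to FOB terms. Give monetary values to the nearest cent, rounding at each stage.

Not relevant to the conversion: destination terminal — on the buyer under both terms; not part of either seller's price.
From CFR to FOB, the seller no longer bears: freight.
FOB price = 3621.32 − 1153.22 = 2468.10

FOB price: CAD 2468.10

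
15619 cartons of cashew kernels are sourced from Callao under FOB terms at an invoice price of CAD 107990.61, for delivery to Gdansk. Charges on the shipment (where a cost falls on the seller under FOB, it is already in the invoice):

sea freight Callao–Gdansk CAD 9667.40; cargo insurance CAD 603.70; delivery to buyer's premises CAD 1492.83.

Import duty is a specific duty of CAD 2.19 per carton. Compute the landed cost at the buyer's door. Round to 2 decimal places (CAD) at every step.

Total landed cost: CAD 153960.15

FOB: the seller bears costs until goods are on board at the origin port; the buyer bears freight, insurance and all costs thereafter.
CIF value = FOB price + freight + insurance = 107990.61 + 9667.40 + 603.70 = 118261.71
Import duty = 15619 × 2.19 = 34205.61
Buyer bears: freight 9667.40 + insurance 603.70 + delivery 1492.83 + duty 34205.61 = 45969.54
Landed cost = invoice 107990.61 + 45969.54 = 153960.15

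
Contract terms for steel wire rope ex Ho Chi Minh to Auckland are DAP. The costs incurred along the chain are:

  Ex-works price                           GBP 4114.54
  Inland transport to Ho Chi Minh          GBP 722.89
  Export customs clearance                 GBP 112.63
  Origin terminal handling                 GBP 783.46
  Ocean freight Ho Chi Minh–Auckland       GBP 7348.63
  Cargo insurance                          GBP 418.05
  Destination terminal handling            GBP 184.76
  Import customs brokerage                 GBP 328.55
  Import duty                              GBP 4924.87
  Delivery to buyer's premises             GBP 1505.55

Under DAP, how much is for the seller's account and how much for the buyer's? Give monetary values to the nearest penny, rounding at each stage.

DAP: the seller bears all costs to the named destination except import duty and clearance.
Seller's account: goods 4114.54 + inland to port 722.89 + export clearance 112.63 + origin terminal 783.46 + freight 7348.63 + insurance 418.05 + destination terminal 184.76 + delivery 1505.55 = 15190.51
Buyer's account: brokerage 328.55 + duty 4924.87 = 5253.42

Seller: GBP 15190.51; buyer: GBP 5253.42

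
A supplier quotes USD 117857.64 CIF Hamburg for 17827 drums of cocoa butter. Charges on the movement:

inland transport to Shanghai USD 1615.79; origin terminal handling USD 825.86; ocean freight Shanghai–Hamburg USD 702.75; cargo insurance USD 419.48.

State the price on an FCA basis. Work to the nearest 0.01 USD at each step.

FCA price: USD 115909.55

Not relevant to the conversion: inland to port — on the seller under both CIF and FCA; already in the CIF price and stays in the FCA price.
From CIF to FCA, the seller no longer bears: origin terminal, freight, insurance.
FCA price = 117857.64 − 825.86 − 702.75 − 419.48 = 115909.55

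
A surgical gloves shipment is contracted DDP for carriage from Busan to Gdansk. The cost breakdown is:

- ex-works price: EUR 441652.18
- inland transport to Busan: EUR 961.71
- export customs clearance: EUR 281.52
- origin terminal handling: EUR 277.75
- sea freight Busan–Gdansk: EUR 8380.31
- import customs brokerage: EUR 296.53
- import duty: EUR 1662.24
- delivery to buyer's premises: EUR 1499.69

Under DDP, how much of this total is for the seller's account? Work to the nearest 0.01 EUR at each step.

DDP: the seller bears all costs including import duty.
Seller's account: goods 441652.18 + inland to port 961.71 + export clearance 281.52 + origin terminal 277.75 + freight 8380.31 + brokerage 296.53 + duty 1662.24 + delivery 1499.69 = 455011.93
Buyer's account: 0.00

Seller's account: EUR 455011.93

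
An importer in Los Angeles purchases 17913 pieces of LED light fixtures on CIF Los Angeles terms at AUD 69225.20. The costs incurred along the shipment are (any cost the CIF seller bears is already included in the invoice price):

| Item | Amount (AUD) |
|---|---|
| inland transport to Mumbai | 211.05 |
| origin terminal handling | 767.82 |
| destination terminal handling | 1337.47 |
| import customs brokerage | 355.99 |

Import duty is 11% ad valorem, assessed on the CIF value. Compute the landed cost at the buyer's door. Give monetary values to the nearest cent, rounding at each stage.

CIF: the seller pays costs through ocean freight and marine insurance to the destination port.
Already in the invoice (seller's account under CIF): inland to port, origin terminal — exclude.
The CIF price already equals the CIF value: 69225.20
Import duty = 69225.20 × 11% = 7614.77
Buyer bears: destination terminal 1337.47 + brokerage 355.99 + duty 7614.77 = 9308.23
Landed cost = invoice 69225.20 + 9308.23 = 78533.43

Total landed cost: AUD 78533.43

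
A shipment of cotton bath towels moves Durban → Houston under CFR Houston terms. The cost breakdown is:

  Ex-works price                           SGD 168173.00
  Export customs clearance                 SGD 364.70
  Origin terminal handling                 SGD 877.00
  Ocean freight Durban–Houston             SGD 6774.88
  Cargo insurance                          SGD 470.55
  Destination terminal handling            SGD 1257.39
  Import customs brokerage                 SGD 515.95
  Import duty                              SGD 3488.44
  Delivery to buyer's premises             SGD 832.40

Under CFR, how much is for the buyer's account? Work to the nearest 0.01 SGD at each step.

CFR: the seller pays costs through ocean freight to the destination port, but not insurance.
Seller's account: goods 168173.00 + export clearance 364.70 + origin terminal 877.00 + freight 6774.88 = 176189.58
Buyer's account: insurance 470.55 + destination terminal 1257.39 + brokerage 515.95 + duty 3488.44 + delivery 832.40 = 6564.73

Buyer's account: SGD 6564.73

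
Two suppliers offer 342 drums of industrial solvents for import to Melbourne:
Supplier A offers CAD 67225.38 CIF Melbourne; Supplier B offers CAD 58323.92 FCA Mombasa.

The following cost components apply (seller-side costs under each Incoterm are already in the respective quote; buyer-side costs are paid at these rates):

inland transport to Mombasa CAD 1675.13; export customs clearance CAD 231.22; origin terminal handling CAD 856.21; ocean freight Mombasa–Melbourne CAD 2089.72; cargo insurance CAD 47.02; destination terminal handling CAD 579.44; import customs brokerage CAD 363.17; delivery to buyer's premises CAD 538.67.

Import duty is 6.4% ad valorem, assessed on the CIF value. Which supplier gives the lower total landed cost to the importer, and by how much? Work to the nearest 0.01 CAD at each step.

Supplier A (CIF):
The CIF price already equals the CIF value: 67225.38
Import duty = 67225.38 × 6.4% = 4302.42
Buyer bears (A): 579.44 + 363.17 + 538.67 = 1481.28
Landed cost (A) = invoice 67225.38 + 1481.28 + duty 4302.42 = 73009.08
Supplier B (FCA):
CIF value = FCA price + origin terminal + freight + insurance = 58323.92 + 856.21 + 2089.72 + 47.02 = 61316.87
Import duty = 61316.87 × 6.4% = 3924.28
Buyer bears (B): 856.21 + 2089.72 + 47.02 + 579.44 + 363.17 + 538.67 = 4474.23
Landed cost (B) = invoice 58323.92 + 4474.23 + duty 3924.28 = 66722.43
Difference = |73009.08 − 66722.43| = 6286.65

Supplier B is cheaper by CAD 6286.65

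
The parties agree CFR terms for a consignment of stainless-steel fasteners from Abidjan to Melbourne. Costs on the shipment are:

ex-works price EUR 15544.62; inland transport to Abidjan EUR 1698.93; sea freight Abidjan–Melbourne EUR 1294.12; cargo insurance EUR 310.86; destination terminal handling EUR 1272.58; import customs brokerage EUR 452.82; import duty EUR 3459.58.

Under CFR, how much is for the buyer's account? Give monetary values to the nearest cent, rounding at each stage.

Buyer's account: EUR 5495.84

CFR: the seller pays costs through ocean freight to the destination port, but not insurance.
Seller's account: goods 15544.62 + inland to port 1698.93 + freight 1294.12 = 18537.67
Buyer's account: insurance 310.86 + destination terminal 1272.58 + brokerage 452.82 + duty 3459.58 = 5495.84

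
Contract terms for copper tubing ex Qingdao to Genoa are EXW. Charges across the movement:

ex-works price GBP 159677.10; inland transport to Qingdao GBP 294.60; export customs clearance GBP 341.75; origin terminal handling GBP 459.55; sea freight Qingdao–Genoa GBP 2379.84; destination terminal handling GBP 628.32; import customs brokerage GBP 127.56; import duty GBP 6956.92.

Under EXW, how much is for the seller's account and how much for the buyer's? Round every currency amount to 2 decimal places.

Seller: GBP 159677.10; buyer: GBP 11188.54

EXW: the seller makes goods available at their premises; the buyer bears all onward costs.
Seller's account: goods 159677.10 = 159677.10
Buyer's account: inland to port 294.60 + export clearance 341.75 + origin terminal 459.55 + freight 2379.84 + destination terminal 628.32 + brokerage 127.56 + duty 6956.92 = 11188.54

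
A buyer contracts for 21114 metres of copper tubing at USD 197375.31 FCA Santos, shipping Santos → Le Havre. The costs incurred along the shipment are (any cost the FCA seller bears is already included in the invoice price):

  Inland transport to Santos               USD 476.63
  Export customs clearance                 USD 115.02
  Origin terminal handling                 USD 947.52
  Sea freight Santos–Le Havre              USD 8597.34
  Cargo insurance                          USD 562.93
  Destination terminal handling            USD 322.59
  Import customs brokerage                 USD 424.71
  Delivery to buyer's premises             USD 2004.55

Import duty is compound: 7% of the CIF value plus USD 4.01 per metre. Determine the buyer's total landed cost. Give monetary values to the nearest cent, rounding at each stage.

FCA: the seller delivers export-cleared goods to the carrier; the buyer bears costs from that point.
Already in the invoice (seller's account under FCA): inland to port, export clearance — exclude.
CIF value = FCA price + origin terminal + freight + insurance = 197375.31 + 947.52 + 8597.34 + 562.93 = 207483.10
Ad valorem component: 207483.10 × 7% = 14523.82
Specific component: 21114 × 4.01 = 84667.14
Import duty = 14523.82 + 84667.14 = 99190.96
Buyer bears: origin terminal 947.52 + freight 8597.34 + insurance 562.93 + destination terminal 322.59 + brokerage 424.71 + delivery 2004.55 + duty 99190.96 = 112050.60
Landed cost = invoice 197375.31 + 112050.60 = 309425.91

Total landed cost: USD 309425.91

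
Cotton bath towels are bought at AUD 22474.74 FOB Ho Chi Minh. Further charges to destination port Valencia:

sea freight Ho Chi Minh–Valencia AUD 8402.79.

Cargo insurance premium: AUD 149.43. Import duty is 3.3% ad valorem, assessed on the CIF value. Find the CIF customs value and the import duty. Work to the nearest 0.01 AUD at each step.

CIF value: AUD 31026.96; import duty: AUD 1023.89

CIF = FOB price + freight + insurance
CIF = 22474.74 + 8402.79 + 149.43 = 31026.96
Import duty = 31026.96 × 3.3% = 1023.89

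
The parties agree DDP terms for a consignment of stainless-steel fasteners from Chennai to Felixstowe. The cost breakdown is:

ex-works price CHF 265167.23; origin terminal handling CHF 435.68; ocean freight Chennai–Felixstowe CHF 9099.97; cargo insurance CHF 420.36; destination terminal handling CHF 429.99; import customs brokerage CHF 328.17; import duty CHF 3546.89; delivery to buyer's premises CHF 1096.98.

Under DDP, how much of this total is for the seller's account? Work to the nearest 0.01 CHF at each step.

Seller's account: CHF 280525.27

DDP: the seller bears all costs including import duty.
Seller's account: goods 265167.23 + origin terminal 435.68 + freight 9099.97 + insurance 420.36 + destination terminal 429.99 + brokerage 328.17 + duty 3546.89 + delivery 1096.98 = 280525.27
Buyer's account: 0.00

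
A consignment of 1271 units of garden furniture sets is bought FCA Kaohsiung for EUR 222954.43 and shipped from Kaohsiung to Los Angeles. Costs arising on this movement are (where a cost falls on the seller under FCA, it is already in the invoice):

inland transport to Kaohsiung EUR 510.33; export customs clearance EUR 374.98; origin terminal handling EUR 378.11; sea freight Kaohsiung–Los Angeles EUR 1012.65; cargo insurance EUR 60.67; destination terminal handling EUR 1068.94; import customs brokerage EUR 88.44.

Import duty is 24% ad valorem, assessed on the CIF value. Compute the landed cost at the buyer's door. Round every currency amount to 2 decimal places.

FCA: the seller delivers export-cleared goods to the carrier; the buyer bears costs from that point.
Already in the invoice (seller's account under FCA): inland to port, export clearance — exclude.
CIF value = FCA price + origin terminal + freight + insurance = 222954.43 + 378.11 + 1012.65 + 60.67 = 224405.86
Import duty = 224405.86 × 24% = 53857.41
Buyer bears: origin terminal 378.11 + freight 1012.65 + insurance 60.67 + destination terminal 1068.94 + brokerage 88.44 + duty 53857.41 = 56466.22
Landed cost = invoice 222954.43 + 56466.22 = 279420.65

Total landed cost: EUR 279420.65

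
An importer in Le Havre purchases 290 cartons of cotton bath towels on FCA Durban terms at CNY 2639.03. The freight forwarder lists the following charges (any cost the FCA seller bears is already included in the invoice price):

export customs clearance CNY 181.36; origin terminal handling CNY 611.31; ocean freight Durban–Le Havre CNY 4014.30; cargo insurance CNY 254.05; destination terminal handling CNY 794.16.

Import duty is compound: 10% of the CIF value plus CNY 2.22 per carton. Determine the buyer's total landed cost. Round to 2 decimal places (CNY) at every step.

Total landed cost: CNY 9708.52

FCA: the seller delivers export-cleared goods to the carrier; the buyer bears costs from that point.
Already in the invoice (seller's account under FCA): export clearance — exclude.
CIF value = FCA price + origin terminal + freight + insurance = 2639.03 + 611.31 + 4014.30 + 254.05 = 7518.69
Ad valorem component: 7518.69 × 10% = 751.87
Specific component: 290 × 2.22 = 643.80
Import duty = 751.87 + 643.80 = 1395.67
Buyer bears: origin terminal 611.31 + freight 4014.30 + insurance 254.05 + destination terminal 794.16 + duty 1395.67 = 7069.49
Landed cost = invoice 2639.03 + 7069.49 = 9708.52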